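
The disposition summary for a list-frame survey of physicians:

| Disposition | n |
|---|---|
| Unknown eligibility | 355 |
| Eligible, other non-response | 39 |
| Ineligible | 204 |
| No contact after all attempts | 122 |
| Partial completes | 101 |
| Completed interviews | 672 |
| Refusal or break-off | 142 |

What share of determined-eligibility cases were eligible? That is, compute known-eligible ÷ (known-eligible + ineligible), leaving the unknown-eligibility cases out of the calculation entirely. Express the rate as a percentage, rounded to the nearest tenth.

Known eligible = 672 + 101 + 142 + 122 + 39 = 1076
e = 1076 / (1076 + 204) = 1076 / 1280 = 0.8406

84.1%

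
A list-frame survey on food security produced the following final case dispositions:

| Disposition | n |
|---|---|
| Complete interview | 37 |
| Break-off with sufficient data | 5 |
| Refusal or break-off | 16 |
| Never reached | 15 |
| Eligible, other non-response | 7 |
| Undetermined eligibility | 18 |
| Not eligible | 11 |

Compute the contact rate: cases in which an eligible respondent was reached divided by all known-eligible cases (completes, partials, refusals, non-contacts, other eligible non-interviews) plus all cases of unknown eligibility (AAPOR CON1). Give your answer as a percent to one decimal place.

66.3%

Top = 37 + 5 + 16 + 7 = 65
Base = 37 + 5 + 16 + 15 + 7 + 18 = 98
CON1 = 65 / 98 = 0.6633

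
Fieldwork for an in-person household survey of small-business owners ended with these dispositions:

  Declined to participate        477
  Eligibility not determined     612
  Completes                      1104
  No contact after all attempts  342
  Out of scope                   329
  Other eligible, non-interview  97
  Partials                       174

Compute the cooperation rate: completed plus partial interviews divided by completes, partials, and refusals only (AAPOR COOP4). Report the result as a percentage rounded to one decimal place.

72.8%

Top = 1104 + 174 = 1278
Base = 1104 + 174 + 477 = 1755
COOP4 = 1278 / 1755 = 0.7282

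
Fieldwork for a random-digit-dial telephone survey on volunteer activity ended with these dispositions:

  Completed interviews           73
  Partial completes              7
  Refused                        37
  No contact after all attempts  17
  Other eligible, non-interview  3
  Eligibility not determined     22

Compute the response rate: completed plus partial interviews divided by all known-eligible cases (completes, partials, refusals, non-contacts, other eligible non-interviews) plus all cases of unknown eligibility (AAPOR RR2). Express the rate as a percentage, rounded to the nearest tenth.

50.3%

Num → 73 + 7 = 80
Denom → 73 + 7 + 37 + 17 + 3 + 22 = 159
RR2 = 80 / 159 = 0.5031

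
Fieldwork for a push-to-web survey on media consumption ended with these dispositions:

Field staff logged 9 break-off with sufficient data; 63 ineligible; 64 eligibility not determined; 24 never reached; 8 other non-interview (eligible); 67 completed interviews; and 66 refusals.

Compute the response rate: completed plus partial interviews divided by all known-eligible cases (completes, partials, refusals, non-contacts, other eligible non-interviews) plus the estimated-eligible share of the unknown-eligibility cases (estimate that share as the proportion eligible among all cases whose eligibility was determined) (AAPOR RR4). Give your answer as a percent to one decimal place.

Numerator: 67 + 9 = 76
Known eligible: 67 + 9 + 66 + 24 + 8 = 174
e = 174 / (174 + 63) = 174 / 237 = 0.7342
Estimated eligible among unknowns: 0.7342 × 64 = 46.99
Base: 174 + 46.99 = 220.99
RR4 = 76 / 220.99 = 0.3439

34.4%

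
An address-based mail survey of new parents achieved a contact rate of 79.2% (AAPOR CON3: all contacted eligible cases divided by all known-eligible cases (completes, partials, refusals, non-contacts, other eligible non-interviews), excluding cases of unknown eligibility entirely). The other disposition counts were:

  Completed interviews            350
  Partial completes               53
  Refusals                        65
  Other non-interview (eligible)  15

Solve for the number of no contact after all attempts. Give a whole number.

Numerator = 350 + 53 + 65 + 15 = 483
CON3 = 483 / D = 0.792
D = 483 / 0.792 = 609.8
Remaining denominator categories sum to 483
no contact after all attempts = 609.8 − 483 ≈ 127

127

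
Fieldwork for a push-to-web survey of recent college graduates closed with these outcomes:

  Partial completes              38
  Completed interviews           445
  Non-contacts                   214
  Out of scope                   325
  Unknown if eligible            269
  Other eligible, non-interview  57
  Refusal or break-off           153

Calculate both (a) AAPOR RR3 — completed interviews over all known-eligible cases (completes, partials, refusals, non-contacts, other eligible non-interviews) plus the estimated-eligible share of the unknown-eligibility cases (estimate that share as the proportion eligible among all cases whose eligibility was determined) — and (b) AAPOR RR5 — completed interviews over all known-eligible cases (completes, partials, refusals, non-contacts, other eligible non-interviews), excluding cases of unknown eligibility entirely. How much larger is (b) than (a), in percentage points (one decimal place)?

Top = 445
Known eligible = 445 + 38 + 153 + 214 + 57 = 907
e = 907 / (907 + 325) = 907 / 1232 = 0.7362
Eligible share of unknowns = 0.7362 × 269 = 198.04
Base = 907 + 198.04 = 1105.04
RR3 = 445 / 1105.04 = 0.4027
Base = 445 + 38 + 153 + 214 + 57 = 907
RR5 = 445 / 907 = 0.4906
Difference = 49.06 − 40.27 = 8.79 percentage points

8.8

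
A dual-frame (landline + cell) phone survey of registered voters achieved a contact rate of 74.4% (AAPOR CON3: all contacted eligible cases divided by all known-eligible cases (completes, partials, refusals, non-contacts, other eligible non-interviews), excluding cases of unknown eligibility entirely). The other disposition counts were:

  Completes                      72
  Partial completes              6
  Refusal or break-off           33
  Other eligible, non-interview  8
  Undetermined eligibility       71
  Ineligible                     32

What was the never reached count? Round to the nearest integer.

41

Top = 72 + 6 + 33 + 8 = 119
CON3 = 119 / D = 0.744
D = 119 / 0.744 = 159.9
Other denominator terms total 119
never reached = 159.9 − 119 ≈ 41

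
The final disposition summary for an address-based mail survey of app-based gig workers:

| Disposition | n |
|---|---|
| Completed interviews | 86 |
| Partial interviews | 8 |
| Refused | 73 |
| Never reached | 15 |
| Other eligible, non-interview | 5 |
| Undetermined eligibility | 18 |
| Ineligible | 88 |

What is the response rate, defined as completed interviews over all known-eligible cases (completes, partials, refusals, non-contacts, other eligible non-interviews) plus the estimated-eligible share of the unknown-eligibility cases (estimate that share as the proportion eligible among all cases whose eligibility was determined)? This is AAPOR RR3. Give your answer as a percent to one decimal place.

Numerator: 86
Determined eligible: 86 + 8 + 73 + 15 + 5 = 187
e = 187 / (187 + 88) = 187 / 275 = 0.6800
e × U: 0.6800 × 18 = 12.24
Base: 187 + 12.24 = 199.24
RR3 = 86 / 199.24 = 0.4316

43.2%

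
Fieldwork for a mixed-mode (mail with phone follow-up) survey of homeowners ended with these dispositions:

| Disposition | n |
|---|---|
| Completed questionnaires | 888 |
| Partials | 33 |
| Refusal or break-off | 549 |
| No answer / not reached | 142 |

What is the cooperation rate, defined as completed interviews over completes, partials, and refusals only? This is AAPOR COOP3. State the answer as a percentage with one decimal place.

Top → 888
Denom → 888 + 33 + 549 = 1470
COOP3 = 888 / 1470 = 0.6041

60.4%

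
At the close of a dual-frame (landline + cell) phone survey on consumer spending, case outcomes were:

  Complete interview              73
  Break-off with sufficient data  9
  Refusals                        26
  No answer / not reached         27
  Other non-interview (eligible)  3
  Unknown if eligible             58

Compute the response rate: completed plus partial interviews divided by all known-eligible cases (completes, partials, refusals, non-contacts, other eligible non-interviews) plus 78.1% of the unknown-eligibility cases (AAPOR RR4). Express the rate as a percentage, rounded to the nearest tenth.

44.7%

Num → 73 + 9 = 82
Determined eligible → 73 + 9 + 26 + 27 + 3 = 138
Eligible share of unknowns → 0.7810 × 58 = 45.30
Base → 138 + 45.30 = 183.30
RR4 = 82 / 183.30 = 0.4474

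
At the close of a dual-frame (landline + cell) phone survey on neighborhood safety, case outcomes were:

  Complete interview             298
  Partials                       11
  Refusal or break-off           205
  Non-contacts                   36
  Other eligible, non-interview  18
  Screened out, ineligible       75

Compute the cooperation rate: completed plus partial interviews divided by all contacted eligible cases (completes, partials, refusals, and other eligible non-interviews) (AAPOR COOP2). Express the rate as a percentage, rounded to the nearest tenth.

58.1%

Num = 298 + 11 = 309
Denom = 298 + 11 + 205 + 18 = 532
COOP2 = 309 / 532 = 0.5808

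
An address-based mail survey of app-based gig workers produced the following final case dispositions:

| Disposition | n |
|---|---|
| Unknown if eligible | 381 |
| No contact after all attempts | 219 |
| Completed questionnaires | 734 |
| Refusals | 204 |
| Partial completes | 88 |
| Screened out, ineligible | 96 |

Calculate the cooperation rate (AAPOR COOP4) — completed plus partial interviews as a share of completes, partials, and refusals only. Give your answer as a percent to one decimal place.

80.1%

Num: 734 + 88 = 822
Denominator: 734 + 88 + 204 = 1026
COOP4 = 822 / 1026 = 0.8012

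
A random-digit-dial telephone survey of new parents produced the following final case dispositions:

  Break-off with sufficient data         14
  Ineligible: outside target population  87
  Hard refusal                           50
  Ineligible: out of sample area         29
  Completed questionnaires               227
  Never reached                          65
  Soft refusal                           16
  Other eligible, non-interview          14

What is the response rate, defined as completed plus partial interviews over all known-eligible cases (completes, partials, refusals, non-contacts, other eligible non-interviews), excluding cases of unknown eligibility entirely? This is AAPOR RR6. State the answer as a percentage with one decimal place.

Refused = 50 + 16 = 66
Not eligible = 87 + 29 = 116
Num → 227 + 14 = 241
Base → 227 + 14 + 66 + 65 + 14 = 386
RR6 = 241 / 386 = 0.6244

62.4%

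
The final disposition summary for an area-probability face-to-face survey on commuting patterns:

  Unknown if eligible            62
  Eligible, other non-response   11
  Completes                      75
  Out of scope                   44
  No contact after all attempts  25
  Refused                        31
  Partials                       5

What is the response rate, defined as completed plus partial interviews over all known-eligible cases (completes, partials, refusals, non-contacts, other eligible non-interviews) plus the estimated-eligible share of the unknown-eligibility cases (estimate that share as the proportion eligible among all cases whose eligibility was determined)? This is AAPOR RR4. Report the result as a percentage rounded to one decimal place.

Top → 75 + 5 = 80
Eligible (known) → 75 + 5 + 31 + 25 + 11 = 147
e = 147 / (147 + 44) = 147 / 191 = 0.7696
e × U → 0.7696 × 62 = 47.72
Denom → 147 + 47.72 = 194.72
RR4 = 80 / 194.72 = 0.4108

41.1%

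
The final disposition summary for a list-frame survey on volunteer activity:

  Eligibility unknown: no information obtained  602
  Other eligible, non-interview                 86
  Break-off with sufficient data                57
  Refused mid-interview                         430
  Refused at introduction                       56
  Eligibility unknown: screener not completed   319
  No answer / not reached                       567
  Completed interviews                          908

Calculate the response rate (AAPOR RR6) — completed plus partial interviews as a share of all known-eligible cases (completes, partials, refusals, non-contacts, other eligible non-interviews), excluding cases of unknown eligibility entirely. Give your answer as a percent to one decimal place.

45.9%

Declined to participate = 56 + 430 = 486
Undetermined eligibility = 319 + 602 = 921
Num: 908 + 57 = 965
Denominator: 908 + 57 + 486 + 567 + 86 = 2104
RR6 = 965 / 2104 = 0.4587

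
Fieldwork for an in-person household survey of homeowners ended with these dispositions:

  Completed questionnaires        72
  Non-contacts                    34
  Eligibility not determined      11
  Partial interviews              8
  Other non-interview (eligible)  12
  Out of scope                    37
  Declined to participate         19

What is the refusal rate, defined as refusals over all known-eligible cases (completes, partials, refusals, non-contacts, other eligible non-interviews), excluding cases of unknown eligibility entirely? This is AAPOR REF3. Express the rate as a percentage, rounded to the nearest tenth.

Top = 19
Denominator = 72 + 8 + 19 + 34 + 12 = 145
REF3 = 19 / 145 = 0.1310

13.1%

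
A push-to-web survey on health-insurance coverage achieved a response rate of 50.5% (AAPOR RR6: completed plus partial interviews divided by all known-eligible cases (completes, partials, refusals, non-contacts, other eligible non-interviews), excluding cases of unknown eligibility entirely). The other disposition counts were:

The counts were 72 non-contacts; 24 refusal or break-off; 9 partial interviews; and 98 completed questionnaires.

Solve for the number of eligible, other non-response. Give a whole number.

9

Numerator = 98 + 9 = 107
RR6 = 107 / D = 0.505
D = 107 / 0.505 = 211.9
Remaining denominator categories sum to 203
eligible, other non-response = 211.9 − 203 ≈ 9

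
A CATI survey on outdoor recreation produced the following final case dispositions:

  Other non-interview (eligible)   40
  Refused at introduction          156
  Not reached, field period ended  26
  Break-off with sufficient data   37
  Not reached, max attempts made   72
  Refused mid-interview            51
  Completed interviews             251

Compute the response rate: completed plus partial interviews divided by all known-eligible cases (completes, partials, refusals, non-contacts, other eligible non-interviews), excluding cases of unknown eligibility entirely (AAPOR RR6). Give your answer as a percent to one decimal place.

45.5%

Refusals = 156 + 51 = 207
Never reached = 26 + 72 = 98
Top: 251 + 37 = 288
Base: 251 + 37 + 207 + 98 + 40 = 633
RR6 = 288 / 633 = 0.4550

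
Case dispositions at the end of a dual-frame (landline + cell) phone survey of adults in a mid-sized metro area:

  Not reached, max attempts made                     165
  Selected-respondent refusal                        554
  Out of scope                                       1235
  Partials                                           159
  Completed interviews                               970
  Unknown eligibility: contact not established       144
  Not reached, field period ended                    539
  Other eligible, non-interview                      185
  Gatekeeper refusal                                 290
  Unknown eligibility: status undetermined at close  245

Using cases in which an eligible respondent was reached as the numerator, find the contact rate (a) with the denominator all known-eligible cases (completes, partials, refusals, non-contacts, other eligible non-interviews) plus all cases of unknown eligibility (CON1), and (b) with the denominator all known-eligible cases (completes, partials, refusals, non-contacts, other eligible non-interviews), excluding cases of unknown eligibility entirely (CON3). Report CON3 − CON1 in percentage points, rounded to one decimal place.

Refusal or break-off = 290 + 554 = 844
No answer / not reached = 539 + 165 = 704
Eligibility not determined = 144 + 245 = 389
Numerator = 970 + 159 + 844 + 185 = 2158
Denominator = 970 + 159 + 844 + 704 + 185 + 389 = 3251
CON1 = 2158 / 3251 = 0.6638
Denominator = 970 + 159 + 844 + 704 + 185 = 2862
CON3 = 2158 / 2862 = 0.7540
Difference = 75.40 − 66.38 = 9.02 percentage points

9.0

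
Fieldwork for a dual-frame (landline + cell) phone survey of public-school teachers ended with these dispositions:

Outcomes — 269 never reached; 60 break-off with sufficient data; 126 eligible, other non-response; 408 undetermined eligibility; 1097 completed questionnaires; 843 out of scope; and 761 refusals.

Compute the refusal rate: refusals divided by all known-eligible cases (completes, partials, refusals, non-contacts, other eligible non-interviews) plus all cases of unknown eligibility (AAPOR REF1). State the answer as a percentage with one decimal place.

Numerator = 761
Denominator = 1097 + 60 + 761 + 269 + 126 + 408 = 2721
REF1 = 761 / 2721 = 0.2797

28.0%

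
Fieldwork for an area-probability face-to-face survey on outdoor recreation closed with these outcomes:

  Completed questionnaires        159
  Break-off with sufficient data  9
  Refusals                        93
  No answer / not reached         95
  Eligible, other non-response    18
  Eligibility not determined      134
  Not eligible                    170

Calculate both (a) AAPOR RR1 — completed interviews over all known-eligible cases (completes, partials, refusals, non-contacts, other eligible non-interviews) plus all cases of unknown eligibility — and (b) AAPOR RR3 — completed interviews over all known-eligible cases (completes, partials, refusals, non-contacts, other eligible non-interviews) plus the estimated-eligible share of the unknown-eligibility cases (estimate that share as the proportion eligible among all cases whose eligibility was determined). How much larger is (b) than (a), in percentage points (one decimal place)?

Top → 159
Base → 159 + 9 + 93 + 95 + 18 + 134 = 508
RR1 = 159 / 508 = 0.3130
Known eligible → 159 + 9 + 93 + 95 + 18 = 374
e = 374 / (374 + 170) = 374 / 544 = 0.6875
e × U → 0.6875 × 134 = 92.12
Base → 374 + 92.12 = 466.12
RR3 = 159 / 466.12 = 0.3411
Difference = 34.11 − 31.30 = 2.81 percentage points

2.8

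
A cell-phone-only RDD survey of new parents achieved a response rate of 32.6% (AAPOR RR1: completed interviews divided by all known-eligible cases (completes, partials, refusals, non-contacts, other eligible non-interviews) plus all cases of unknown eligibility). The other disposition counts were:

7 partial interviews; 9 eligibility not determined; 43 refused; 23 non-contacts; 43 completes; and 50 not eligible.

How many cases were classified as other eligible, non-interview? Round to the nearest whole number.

7

RR1 = 43 / D = 0.326
D = 43 / 0.326 = 131.9
Other denominator terms total 125
other eligible, non-interview = 131.9 − 125 ≈ 7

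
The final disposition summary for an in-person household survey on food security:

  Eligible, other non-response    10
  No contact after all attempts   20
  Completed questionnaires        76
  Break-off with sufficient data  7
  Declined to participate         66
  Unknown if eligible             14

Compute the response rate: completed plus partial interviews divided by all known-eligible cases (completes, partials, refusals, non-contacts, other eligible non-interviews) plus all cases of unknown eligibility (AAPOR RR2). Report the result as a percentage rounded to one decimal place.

43.0%

Numerator: 76 + 7 = 83
Denominator: 76 + 7 + 66 + 20 + 10 + 14 = 193
RR2 = 83 / 193 = 0.4301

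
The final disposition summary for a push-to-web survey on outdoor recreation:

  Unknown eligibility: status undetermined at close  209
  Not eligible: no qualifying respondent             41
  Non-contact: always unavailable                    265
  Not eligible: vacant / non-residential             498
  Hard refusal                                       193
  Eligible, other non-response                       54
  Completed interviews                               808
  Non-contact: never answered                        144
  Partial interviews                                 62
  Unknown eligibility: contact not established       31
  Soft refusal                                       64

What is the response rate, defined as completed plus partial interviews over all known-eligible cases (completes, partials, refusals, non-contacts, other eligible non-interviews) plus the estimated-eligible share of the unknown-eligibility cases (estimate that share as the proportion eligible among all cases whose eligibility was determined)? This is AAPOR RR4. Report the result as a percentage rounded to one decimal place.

Declined to participate = 193 + 64 = 257
Non-contacts = 144 + 265 = 409
Undetermined eligibility = 31 + 209 = 240
Not eligible = 41 + 498 = 539
Numerator = 808 + 62 = 870
Determined eligible = 808 + 62 + 257 + 409 + 54 = 1590
e = 1590 / (1590 + 539) = 1590 / 2129 = 0.7468
e × U = 0.7468 × 240 = 179.23
Denominator = 1590 + 179.23 = 1769.23
RR4 = 870 / 1769.23 = 0.4917

49.2%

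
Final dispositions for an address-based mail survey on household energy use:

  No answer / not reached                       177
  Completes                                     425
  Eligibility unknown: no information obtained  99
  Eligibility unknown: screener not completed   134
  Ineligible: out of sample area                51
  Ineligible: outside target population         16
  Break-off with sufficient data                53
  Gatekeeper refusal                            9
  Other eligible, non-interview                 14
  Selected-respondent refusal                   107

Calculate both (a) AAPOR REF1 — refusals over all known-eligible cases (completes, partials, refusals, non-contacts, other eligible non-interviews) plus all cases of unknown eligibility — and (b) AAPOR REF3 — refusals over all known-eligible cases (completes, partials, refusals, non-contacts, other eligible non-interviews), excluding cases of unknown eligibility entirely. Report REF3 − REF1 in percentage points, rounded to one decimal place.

3.4

Refused = 9 + 107 = 116
Eligibility not determined = 134 + 99 = 233
Out of scope = 16 + 51 = 67
Top → 116
Base → 425 + 53 + 116 + 177 + 14 + 233 = 1018
REF1 = 116 / 1018 = 0.1139
Base → 425 + 53 + 116 + 177 + 14 = 785
REF3 = 116 / 785 = 0.1478
Difference = 14.78 − 11.39 = 3.39 percentage points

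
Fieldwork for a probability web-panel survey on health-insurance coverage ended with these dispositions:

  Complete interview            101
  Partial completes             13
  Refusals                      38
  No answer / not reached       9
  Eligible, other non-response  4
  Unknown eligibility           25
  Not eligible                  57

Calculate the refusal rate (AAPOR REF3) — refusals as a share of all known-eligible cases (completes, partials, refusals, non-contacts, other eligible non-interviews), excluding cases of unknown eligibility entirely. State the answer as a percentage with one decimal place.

23.0%

Top: 38
Base: 101 + 13 + 38 + 9 + 4 = 165
REF3 = 38 / 165 = 0.2303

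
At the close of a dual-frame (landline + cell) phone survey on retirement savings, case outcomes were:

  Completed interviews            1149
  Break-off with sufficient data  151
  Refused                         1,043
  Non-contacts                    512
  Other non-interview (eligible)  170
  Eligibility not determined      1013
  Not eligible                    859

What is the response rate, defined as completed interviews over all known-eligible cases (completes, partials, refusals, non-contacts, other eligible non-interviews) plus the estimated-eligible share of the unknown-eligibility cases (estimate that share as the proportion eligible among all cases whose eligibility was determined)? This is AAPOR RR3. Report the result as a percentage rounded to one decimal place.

30.1%

Num → 1149
Determined eligible → 1149 + 151 + 1043 + 512 + 170 = 3025
e = 3025 / (3025 + 859) = 3025 / 3884 = 0.7788
Eligible share of unknowns → 0.7788 × 1013 = 788.92
Denom → 3025 + 788.92 = 3813.92
RR3 = 1149 / 3813.92 = 0.3013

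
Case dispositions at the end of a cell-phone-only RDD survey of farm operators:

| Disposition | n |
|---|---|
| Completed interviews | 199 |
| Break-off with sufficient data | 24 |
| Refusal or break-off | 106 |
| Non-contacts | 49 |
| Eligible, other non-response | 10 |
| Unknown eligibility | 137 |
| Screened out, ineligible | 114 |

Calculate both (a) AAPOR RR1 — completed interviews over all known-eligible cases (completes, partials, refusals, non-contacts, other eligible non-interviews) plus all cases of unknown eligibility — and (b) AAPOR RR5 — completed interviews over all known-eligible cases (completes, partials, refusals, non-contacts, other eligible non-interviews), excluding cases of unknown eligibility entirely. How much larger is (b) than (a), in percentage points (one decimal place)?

Numerator: 199
Denominator: 199 + 24 + 106 + 49 + 10 + 137 = 525
RR1 = 199 / 525 = 0.3790
Denominator: 199 + 24 + 106 + 49 + 10 = 388
RR5 = 199 / 388 = 0.5129
Difference = 51.29 − 37.90 = 13.39 percentage points

13.4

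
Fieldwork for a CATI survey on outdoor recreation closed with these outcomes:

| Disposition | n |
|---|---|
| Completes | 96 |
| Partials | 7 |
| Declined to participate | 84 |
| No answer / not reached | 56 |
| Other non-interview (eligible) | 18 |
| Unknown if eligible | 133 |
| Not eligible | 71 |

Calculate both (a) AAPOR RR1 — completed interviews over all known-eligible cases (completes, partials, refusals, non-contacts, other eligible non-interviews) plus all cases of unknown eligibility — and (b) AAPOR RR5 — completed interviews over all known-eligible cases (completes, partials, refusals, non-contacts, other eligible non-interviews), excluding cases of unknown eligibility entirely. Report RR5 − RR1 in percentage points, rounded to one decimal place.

Top = 96
Denominator = 96 + 7 + 84 + 56 + 18 + 133 = 394
RR1 = 96 / 394 = 0.2437
Denominator = 96 + 7 + 84 + 56 + 18 = 261
RR5 = 96 / 261 = 0.3678
Difference = 36.78 − 24.37 = 12.41 percentage points

12.4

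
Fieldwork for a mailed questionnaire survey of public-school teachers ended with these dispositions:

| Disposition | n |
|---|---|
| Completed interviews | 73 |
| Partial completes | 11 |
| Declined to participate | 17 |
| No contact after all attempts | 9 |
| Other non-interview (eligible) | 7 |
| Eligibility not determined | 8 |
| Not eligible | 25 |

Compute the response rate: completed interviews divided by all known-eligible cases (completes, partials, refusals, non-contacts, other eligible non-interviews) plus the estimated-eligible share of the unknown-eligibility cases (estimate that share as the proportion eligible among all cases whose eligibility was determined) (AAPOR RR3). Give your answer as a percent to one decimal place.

59.1%

Numerator = 73
Determined eligible = 73 + 11 + 17 + 9 + 7 = 117
e = 117 / (117 + 25) = 117 / 142 = 0.8239
Estimated eligible among unknowns = 0.8239 × 8 = 6.59
Denominator = 117 + 6.59 = 123.59
RR3 = 73 / 123.59 = 0.5907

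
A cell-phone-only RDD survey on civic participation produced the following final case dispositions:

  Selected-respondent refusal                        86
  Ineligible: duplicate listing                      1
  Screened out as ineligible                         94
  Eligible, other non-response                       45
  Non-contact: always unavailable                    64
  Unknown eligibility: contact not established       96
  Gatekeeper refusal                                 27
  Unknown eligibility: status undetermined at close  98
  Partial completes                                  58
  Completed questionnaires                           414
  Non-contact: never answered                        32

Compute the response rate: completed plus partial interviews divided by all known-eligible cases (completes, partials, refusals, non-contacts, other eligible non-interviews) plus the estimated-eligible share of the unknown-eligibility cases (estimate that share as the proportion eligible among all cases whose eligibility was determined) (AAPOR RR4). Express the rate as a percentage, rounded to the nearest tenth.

Refusals = 27 + 86 = 113
No contact after all attempts = 32 + 64 = 96
Undetermined eligibility = 96 + 98 = 194
Screened out, ineligible = 94 + 1 = 95
Num: 414 + 58 = 472
Determined eligible: 414 + 58 + 113 + 96 + 45 = 726
e = 726 / (726 + 95) = 726 / 821 = 0.8843
Eligible share of unknowns: 0.8843 × 194 = 171.55
Base: 726 + 171.55 = 897.55
RR4 = 472 / 897.55 = 0.5259

52.6%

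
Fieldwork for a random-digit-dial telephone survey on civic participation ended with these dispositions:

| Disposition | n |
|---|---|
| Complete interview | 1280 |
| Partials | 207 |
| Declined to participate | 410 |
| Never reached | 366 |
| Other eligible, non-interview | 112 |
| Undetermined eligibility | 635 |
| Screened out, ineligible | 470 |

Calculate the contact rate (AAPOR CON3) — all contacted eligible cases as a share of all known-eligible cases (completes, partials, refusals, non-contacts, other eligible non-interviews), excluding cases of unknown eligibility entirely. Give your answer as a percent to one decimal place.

Numerator → 1280 + 207 + 410 + 112 = 2009
Denom → 1280 + 207 + 410 + 366 + 112 = 2375
CON3 = 2009 / 2375 = 0.8459

84.6%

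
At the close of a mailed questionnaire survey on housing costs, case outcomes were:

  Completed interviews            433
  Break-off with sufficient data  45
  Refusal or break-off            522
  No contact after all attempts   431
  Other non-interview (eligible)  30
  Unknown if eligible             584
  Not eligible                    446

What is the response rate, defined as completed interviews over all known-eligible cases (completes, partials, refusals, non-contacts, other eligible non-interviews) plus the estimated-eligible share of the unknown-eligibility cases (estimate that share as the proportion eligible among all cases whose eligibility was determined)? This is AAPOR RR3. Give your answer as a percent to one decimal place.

22.7%

Top: 433
Known eligible: 433 + 45 + 522 + 431 + 30 = 1461
e = 1461 / (1461 + 446) = 1461 / 1907 = 0.7661
Estimated eligible among unknowns: 0.7661 × 584 = 447.40
Denominator: 1461 + 447.40 = 1908.40
RR3 = 433 / 1908.40 = 0.2269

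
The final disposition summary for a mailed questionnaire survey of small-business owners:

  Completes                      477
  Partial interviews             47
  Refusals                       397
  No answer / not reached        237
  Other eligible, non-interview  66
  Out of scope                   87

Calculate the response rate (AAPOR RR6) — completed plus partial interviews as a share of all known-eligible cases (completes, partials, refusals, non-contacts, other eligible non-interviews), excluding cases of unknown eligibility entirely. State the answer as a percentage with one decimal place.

Numerator: 477 + 47 = 524
Denom: 477 + 47 + 397 + 237 + 66 = 1224
RR6 = 524 / 1224 = 0.4281

42.8%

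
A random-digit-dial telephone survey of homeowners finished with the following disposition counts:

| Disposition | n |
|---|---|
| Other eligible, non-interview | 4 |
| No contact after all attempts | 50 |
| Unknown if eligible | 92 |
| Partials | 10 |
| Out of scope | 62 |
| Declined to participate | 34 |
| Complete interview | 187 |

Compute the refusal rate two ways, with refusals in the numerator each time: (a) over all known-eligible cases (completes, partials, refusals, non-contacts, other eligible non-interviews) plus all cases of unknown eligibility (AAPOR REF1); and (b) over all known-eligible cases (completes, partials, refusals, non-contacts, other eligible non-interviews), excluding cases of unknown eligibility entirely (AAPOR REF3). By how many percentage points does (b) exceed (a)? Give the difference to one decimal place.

2.9

Top: 34
Base: 187 + 10 + 34 + 50 + 4 + 92 = 377
REF1 = 34 / 377 = 0.0902
Base: 187 + 10 + 34 + 50 + 4 = 285
REF3 = 34 / 285 = 0.1193
Difference = 11.93 − 9.02 = 2.91 percentage points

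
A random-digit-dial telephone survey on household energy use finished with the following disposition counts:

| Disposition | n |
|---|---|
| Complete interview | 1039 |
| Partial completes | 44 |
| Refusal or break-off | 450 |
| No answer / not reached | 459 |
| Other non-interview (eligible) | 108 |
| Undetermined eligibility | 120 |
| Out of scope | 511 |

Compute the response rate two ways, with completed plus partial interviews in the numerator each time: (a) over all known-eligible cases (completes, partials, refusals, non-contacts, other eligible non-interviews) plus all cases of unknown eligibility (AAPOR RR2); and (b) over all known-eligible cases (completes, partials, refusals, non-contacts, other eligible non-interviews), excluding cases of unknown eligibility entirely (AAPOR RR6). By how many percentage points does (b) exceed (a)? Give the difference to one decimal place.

Top = 1039 + 44 = 1083
Base = 1039 + 44 + 450 + 459 + 108 + 120 = 2220
RR2 = 1083 / 2220 = 0.4878
Base = 1039 + 44 + 450 + 459 + 108 = 2100
RR6 = 1083 / 2100 = 0.5157
Difference = 51.57 − 48.78 = 2.79 percentage points

2.8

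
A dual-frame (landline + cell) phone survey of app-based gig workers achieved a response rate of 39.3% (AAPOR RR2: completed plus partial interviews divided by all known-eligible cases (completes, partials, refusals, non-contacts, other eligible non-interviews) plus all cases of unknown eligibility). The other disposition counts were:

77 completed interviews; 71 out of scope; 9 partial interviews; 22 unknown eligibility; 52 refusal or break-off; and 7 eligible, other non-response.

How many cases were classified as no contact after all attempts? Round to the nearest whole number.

Num: 77 + 9 = 86
RR2 = 86 / D = 0.393
D = 86 / 0.393 = 218.8
Remaining denominator categories sum to 167
no contact after all attempts = 218.8 − 167 ≈ 52

52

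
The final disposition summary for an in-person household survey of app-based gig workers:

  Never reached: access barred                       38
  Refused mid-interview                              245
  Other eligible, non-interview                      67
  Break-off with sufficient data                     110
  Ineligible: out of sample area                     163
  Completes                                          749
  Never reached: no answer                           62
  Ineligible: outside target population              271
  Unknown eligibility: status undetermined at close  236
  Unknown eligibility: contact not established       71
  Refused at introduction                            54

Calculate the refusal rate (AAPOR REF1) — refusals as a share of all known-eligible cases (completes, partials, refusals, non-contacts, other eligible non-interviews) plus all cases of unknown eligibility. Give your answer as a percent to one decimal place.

Refusal or break-off = 54 + 245 = 299
Non-contacts = 62 + 38 = 100
Eligibility not determined = 71 + 236 = 307
Ineligible = 271 + 163 = 434
Numerator: 299
Base: 749 + 110 + 299 + 100 + 67 + 307 = 1632
REF1 = 299 / 1632 = 0.1832

18.3%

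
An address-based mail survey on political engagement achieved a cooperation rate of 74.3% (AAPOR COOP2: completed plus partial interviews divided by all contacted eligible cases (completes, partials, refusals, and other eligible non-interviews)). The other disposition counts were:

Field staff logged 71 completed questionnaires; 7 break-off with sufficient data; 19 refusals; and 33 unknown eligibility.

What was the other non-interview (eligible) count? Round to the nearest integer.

8

Num = 71 + 7 = 78
COOP2 = 78 / D = 0.743
D = 78 / 0.743 = 105.0
Other denominator terms total 97
other non-interview (eligible) = 105.0 − 97 ≈ 8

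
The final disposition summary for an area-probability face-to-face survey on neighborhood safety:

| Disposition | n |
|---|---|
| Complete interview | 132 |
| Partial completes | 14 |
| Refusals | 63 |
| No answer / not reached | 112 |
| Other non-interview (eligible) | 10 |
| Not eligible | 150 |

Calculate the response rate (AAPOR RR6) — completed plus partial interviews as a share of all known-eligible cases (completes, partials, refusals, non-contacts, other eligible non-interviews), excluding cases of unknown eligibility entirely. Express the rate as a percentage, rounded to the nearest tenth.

Top: 132 + 14 = 146
Denominator: 132 + 14 + 63 + 112 + 10 = 331
RR6 = 146 / 331 = 0.4411

44.1%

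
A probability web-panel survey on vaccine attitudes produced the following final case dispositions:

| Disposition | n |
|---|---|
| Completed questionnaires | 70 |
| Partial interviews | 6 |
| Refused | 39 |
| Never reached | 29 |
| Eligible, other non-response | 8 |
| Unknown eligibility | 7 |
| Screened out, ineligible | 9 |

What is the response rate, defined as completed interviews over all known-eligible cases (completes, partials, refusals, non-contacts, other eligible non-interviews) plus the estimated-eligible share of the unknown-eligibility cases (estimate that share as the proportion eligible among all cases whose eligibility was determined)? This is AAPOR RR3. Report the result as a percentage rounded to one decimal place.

44.1%

Num: 70
Determined eligible: 70 + 6 + 39 + 29 + 8 = 152
e = 152 / (152 + 9) = 152 / 161 = 0.9441
e × U: 0.9441 × 7 = 6.61
Base: 152 + 6.61 = 158.61
RR3 = 70 / 158.61 = 0.4413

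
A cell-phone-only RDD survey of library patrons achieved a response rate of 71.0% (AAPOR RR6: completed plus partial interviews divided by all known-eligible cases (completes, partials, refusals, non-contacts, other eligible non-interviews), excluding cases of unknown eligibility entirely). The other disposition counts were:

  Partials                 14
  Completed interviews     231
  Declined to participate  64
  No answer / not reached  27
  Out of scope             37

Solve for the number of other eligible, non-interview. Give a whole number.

9

Top = 231 + 14 = 245
RR6 = 245 / D = 0.710
D = 245 / 0.710 = 345.1
Rest of base = 336
other eligible, non-interview = 345.1 − 336 ≈ 9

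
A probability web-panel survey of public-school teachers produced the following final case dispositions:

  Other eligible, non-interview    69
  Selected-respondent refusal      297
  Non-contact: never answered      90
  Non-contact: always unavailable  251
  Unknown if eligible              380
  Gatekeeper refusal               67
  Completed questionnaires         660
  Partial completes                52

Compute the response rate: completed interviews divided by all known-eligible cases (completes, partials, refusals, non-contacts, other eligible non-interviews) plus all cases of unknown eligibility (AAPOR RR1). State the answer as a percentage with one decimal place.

35.4%

Refused = 67 + 297 = 364
Never reached = 90 + 251 = 341
Top → 660
Denom → 660 + 52 + 364 + 341 + 69 + 380 = 1866
RR1 = 660 / 1866 = 0.3537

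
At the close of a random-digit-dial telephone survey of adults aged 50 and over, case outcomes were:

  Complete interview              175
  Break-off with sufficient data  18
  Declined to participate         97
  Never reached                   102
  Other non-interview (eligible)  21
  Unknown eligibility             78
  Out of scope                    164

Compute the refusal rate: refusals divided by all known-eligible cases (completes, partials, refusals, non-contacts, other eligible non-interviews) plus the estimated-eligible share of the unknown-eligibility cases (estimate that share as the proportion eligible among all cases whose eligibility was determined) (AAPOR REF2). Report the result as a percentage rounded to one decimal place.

20.7%

Top → 97
Known eligible → 175 + 18 + 97 + 102 + 21 = 413
e = 413 / (413 + 164) = 413 / 577 = 0.7158
Estimated eligible among unknowns → 0.7158 × 78 = 55.83
Denominator → 413 + 55.83 = 468.83
REF2 = 97 / 468.83 = 0.2069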